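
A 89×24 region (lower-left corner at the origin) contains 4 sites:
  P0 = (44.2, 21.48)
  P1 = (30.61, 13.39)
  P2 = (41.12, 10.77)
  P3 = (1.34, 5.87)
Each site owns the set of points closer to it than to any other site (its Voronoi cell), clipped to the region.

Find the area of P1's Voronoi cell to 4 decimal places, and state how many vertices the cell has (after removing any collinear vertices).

1. box [0,89]×[0,24]: [(0, 0) (89, 0) (89, 24) (0, 24)]
2. ⊥bis P1·P0 via (37.405,17.435): [(0, 0) (47.7839, 0) (33.4969, 24) (0, 24)]  |A|=975.3697
3. ⊥bis P1·P2 via (35.865,12.08): [(0, 0) (32.8536, 0) (37.2605, 17.6778) (33.4969, 24) (0, 24)]  |A|=843.4025
4. ⊥bis P1·P3 via (15.975,9.63): [(18.4491, 0) (32.8536, 0) (37.2605, 17.6778) (33.4969, 24) (12.2831, 24)]  |A|=474.616
5. canonical 5-gon: [(18.4491, 0) (32.8536, 0) (37.2605, 17.6778) (33.4969, 24) (12.2831, 24)]
6. shoelace: 474.616

Area of P1's cell: 474.6160 (5 vertices)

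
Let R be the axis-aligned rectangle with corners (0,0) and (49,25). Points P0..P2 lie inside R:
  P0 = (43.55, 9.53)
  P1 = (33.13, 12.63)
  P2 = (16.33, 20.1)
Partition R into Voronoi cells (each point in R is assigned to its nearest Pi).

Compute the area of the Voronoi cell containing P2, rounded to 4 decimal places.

1. box [0,49]×[0,25]: [(0, 0) (49, 0) (49, 25) (0, 25)]
2. ⊥bis P2·P0 via (29.94,14.815): [(0, 0) (24.1871, 0) (33.895, 25) (0, 25)]  |A|=726.0261
3. ⊥bis P2·P1 via (24.73,16.365): [(0, 0) (17.4534, 0) (28.5695, 25) (0, 25)]  |A|=575.2864
4. canonical 4-gon: [(0, 0) (17.4534, 0) (28.5695, 25) (0, 25)]
5. shoelace: 575.2864

Area of P2's cell: 575.2864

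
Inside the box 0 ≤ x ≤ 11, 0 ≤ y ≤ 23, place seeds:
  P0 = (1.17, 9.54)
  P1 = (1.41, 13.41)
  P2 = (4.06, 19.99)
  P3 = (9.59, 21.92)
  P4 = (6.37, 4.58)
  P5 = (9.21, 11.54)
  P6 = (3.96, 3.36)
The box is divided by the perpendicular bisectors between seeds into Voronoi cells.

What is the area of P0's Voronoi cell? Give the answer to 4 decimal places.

1. box [0,11]×[0,23]: [(0, 0) (11, 0) (11, 23) (0, 23)]
2. ⊥bis P0·P1 via (1.29,11.475): [(0, 11.555) (0, 0) (11, 0) (11, 10.8728)]  |A|=123.3531
3. ⊥bis P0·P2 via (2.615,14.765): [(0, 11.555) (0, 0) (11, 0) (11, 10.8728)]  |A|=123.3531
4. ⊥bis P0·P3 via (5.38,15.73): [(0, 11.555) (0, 0) (11, 0) (11, 10.8728)]  |A|=123.3531
5. ⊥bis P0·P4 via (3.77,7.06): [(7.6075, 11.0832) (0, 11.555) (0, 3.1076)]  |A|=32.132
6. ⊥bis P0·P5 via (5.19,10.54): [(5.5829, 8.9606) (5.0149, 11.244) (0, 11.555) (0, 3.1076)]  |A|=29.2176
7. ⊥bis P0·P6 via (2.565,6.45): [(3.6594, 6.9441) (5.5829, 8.9606) (5.0149, 11.244) (0, 11.555) (0, 5.292)]  |A|=25.2207
8. canonical 5-gon: [(3.6594, 6.9441) (5.5829, 8.9606) (5.0149, 11.244) (0, 11.555) (0, 5.292)]
9. shoelace: 25.2207

Area of P0's cell: 25.2207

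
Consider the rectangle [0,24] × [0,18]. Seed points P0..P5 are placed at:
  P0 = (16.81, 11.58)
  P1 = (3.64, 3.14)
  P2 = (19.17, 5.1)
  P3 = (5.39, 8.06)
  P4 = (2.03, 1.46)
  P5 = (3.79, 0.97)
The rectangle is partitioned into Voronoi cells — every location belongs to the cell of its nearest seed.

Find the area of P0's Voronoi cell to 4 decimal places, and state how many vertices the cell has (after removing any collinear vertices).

1. box [0,24]×[0,18]: [(0, 0) (24, 0) (24, 18) (0, 18)]
2. ⊥bis P0·P1 via (10.225,7.36): [(14.9417, 0) (24, 0) (24, 18) (3.4064, 18)]  |A|=266.8679
3. ⊥bis P0·P2 via (17.99,8.34): [(11.1852, 5.8617) (24, 10.5288) (24, 18) (3.4064, 18)]  |A|=172.8568
4. ⊥bis P0·P3 via (11.1,9.82): [(12.2055, 6.2333) (24, 10.5288) (24, 18) (8.5787, 18)]  |A|=134.7883
5. ⊥bis P0·P4 via (9.42,6.52): [(12.2055, 6.2333) (24, 10.5288) (24, 18) (8.5787, 18)]  |A|=134.7883
6. ⊥bis P0·P5 via (10.3,6.275): [(12.2055, 6.2333) (24, 10.5288) (24, 18) (8.5787, 18)]  |A|=134.7883
7. canonical 4-gon: [(12.2055, 6.2333) (24, 10.5288) (24, 18) (8.5787, 18)]
8. shoelace: 134.7883

Area of P0's cell: 134.7883 (4 vertices)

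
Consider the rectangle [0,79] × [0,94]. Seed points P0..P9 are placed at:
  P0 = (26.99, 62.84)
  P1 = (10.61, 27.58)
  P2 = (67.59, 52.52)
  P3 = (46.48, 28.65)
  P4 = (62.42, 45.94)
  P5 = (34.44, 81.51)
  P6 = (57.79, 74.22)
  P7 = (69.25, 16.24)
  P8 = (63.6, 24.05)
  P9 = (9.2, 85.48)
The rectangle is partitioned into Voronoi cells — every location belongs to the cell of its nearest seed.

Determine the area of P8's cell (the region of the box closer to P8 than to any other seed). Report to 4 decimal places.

1. box [0,79]×[0,94]: [(0, 0) (79, 0) (79, 94) (0, 94)]
2. ⊥bis P8·P0 via (45.295,43.445): [(0, 0.6956) (0, 0) (79, 0) (79, 75.2558)]  |A|=3000.0787
3. ⊥bis P8·P1 via (37.105,25.815): [(37.8088, 36.3795) (35.3853, 0) (79, 0) (79, 75.2558)]  |A|=2343.2795
4. ⊥bis P8·P2 via (65.595,38.285): [(43.1593, 41.4293) (37.8088, 36.3795) (35.3853, 0) (79, 0) (79, 36.4063)]  |A|=1647.0833
5. ⊥bis P8·P3 via (55.04,26.35): [(58.5135, 39.2775) (47.96, 0) (79, 0) (79, 36.4063)]  |A|=982.5057
6. ⊥bis P8·P4 via (63.01,34.995): [(57.2798, 34.6861) (47.96, 0) (79, 0) (79, 35.857)]  |A|=927.7382
7. ⊥bis P8·P5 via (49.02,52.78): [(57.2798, 34.6861) (47.96, 0) (79, 0) (79, 35.857)]  |A|=927.7382
8. ⊥bis P8·P6 via (60.695,49.135): [(57.2798, 34.6861) (47.96, 0) (79, 0) (79, 35.857)]  |A|=927.7382
9. ⊥bis P8·P7 via (66.425,20.145): [(57.2798, 34.6861) (50.2235, 8.4243) (79, 29.2422) (79, 35.857)]  |A|=376.2493
10. ⊥bis P8·P9 via (36.4,54.765): [(57.2798, 34.6861) (50.2235, 8.4243) (79, 29.2422) (79, 35.857)]  |A|=376.2493
11. canonical 4-gon: [(57.2798, 34.6861) (50.2235, 8.4243) (79, 29.2422) (79, 35.857)]
12. shoelace: 376.2493

Area of P8's cell: 376.2493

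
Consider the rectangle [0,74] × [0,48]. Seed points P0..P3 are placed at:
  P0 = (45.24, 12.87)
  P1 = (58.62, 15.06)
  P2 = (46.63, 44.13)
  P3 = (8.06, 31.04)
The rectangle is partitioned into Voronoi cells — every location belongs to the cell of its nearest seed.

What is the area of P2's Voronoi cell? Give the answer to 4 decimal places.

Area of P2's cell: 789.9902

1. box [0,74]×[0,48]: [(0, 0) (74, 0) (74, 48) (0, 48)]
2. ⊥bis P2·P0 via (45.935,28.5): [(0, 30.5425) (74, 27.2521) (74, 48) (0, 48)]  |A|=1413.5997
3. ⊥bis P2·P1 via (52.625,29.595): [(0, 30.5425) (49.5775, 28.338) (74, 38.4112) (74, 48) (0, 48)]  |A|=1277.3328
4. ⊥bis P2·P3 via (27.345,37.585): [(30.1907, 29.2001) (49.5775, 28.338) (74, 38.4112) (74, 48) (23.8103, 48)]  |A|=789.9902
5. canonical 5-gon: [(30.1907, 29.2001) (49.5775, 28.338) (74, 38.4112) (74, 48) (23.8103, 48)]
6. shoelace: 789.9902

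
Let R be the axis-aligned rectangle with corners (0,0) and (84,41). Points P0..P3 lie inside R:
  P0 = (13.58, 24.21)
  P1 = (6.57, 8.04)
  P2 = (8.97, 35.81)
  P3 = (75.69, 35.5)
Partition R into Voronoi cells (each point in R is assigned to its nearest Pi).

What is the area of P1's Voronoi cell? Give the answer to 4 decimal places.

1. box [0,84]×[0,41]: [(0, 0) (84, 0) (84, 41) (0, 41)]
2. ⊥bis P1·P0 via (10.075,16.125): [(0, 20.4927) (0, 0) (47.2706, 0)]  |A|=484.3513
3. ⊥bis P1·P2 via (7.77,21.925): [(0, 20.4927) (0, 0) (47.2706, 0)]  |A|=484.3513
4. ⊥bis P1·P3 via (41.13,21.77): [(0, 20.4927) (0, 0) (47.2706, 0)]  |A|=484.3513
5. canonical 3-gon: [(0, 20.4927) (0, 0) (47.2706, 0)]
6. shoelace: 484.3513

Area of P1's cell: 484.3513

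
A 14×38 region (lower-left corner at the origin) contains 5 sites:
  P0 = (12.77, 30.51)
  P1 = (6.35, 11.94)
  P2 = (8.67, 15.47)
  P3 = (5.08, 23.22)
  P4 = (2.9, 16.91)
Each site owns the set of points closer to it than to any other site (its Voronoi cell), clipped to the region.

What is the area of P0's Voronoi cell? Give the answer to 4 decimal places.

Area of P0's cell: 127.2430

1. box [0,14]×[0,38]: [(0, 0) (14, 0) (14, 38) (0, 38)]
2. ⊥bis P0·P1 via (9.56,21.225): [(0, 24.5301) (14, 19.69) (14, 38) (0, 38)]  |A|=222.4594
3. ⊥bis P0·P2 via (10.72,22.99): [(0, 25.9123) (14, 22.0959) (14, 38) (0, 38)]  |A|=195.9427
4. ⊥bis P0·P3 via (8.925,26.865): [(0, 36.2797) (13.253, 22.2995) (14, 22.0959) (14, 38) (0, 38)]  |A|=127.243
5. ⊥bis P0·P4 via (7.835,23.71): [(0, 36.2797) (13.253, 22.2995) (14, 22.0959) (14, 38) (0, 38)]  |A|=127.243
6. canonical 5-gon: [(0, 36.2797) (13.253, 22.2995) (14, 22.0959) (14, 38) (0, 38)]
7. shoelace: 127.243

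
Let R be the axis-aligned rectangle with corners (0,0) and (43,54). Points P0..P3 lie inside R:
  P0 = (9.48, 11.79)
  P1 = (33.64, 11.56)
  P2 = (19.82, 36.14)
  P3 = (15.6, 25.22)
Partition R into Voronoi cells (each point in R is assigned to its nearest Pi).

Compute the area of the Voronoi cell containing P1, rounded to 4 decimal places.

Area of P1's cell: 550.1917

1. box [0,43]×[0,54]: [(0, 0) (43, 0) (43, 54) (0, 54)]
2. ⊥bis P1·P0 via (21.56,11.675): [(21.4489, 0) (43, 0) (43, 54) (21.9629, 54)]  |A|=1149.8818
3. ⊥bis P1·P2 via (26.73,23.85): [(21.6487, 20.9931) (21.4489, 0) (43, 0) (43, 32.9977)]  |A|=578.4845
4. ⊥bis P1·P3 via (24.62,18.39): [(30.2551, 25.832) (21.5858, 14.3829) (21.4489, 0) (43, 0) (43, 32.9977)]  |A|=550.1917
5. canonical 5-gon: [(30.2551, 25.832) (21.5858, 14.3829) (21.4489, 0) (43, 0) (43, 32.9977)]
6. shoelace: 550.1917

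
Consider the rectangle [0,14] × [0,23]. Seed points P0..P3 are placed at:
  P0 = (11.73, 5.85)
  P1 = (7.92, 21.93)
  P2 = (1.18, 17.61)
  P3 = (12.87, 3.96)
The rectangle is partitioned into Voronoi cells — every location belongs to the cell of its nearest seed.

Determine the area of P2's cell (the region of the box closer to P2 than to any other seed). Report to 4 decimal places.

1. box [0,14]×[0,23]: [(0, 0) (14, 0) (14, 23) (0, 23)]
2. ⊥bis P2·P0 via (6.455,11.73): [(0, 5.9392) (14, 18.4987) (14, 23) (0, 23)]  |A|=150.9351
3. ⊥bis P2·P1 via (4.55,19.77): [(0, 5.9392) (8.5174, 13.5802) (2.4797, 23) (0, 23)]  |A|=84.3361
4. ⊥bis P2·P3 via (7.025,10.785): [(0, 5.9392) (8.5174, 13.5802) (2.4797, 23) (0, 23)]  |A|=84.3361
5. canonical 4-gon: [(0, 5.9392) (8.5174, 13.5802) (2.4797, 23) (0, 23)]
6. shoelace: 84.3361

Area of P2's cell: 84.3361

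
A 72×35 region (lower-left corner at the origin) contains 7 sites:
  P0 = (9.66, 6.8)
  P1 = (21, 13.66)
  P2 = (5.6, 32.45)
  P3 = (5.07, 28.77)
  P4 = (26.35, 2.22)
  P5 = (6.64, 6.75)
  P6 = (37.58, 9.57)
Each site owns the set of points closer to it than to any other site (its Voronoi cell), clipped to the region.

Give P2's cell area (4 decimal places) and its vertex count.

Area of P2's cell: 126.6460 (4 vertices)

1. box [0,72]×[0,35]: [(0, 0) (72, 0) (72, 35) (0, 35)]
2. ⊥bis P2·P0 via (7.63,19.625): [(0, 18.4173) (72, 29.8138) (72, 35) (0, 35)]  |A|=783.6815
3. ⊥bis P2·P1 via (13.3,23.055): [(0, 18.4173) (9.4704, 19.9163) (27.8745, 35) (0, 35)]  |A|=288.7472
4. ⊥bis P2·P3 via (5.335,30.61): [(0, 31.3784) (19.9499, 28.5051) (27.8745, 35) (0, 35)]  |A|=126.646
5. ⊥bis P2·P4 via (15.975,17.335): [(0, 31.3784) (19.9499, 28.5051) (27.8745, 35) (0, 35)]  |A|=126.646
6. ⊥bis P2·P5 via (6.12,19.6): [(0, 31.3784) (19.9499, 28.5051) (27.8745, 35) (0, 35)]  |A|=126.646
7. ⊥bis P2·P6 via (21.59,21.01): [(0, 31.3784) (19.9499, 28.5051) (27.8745, 35) (0, 35)]  |A|=126.646
8. canonical 4-gon: [(0, 31.3784) (19.9499, 28.5051) (27.8745, 35) (0, 35)]
9. shoelace: 126.646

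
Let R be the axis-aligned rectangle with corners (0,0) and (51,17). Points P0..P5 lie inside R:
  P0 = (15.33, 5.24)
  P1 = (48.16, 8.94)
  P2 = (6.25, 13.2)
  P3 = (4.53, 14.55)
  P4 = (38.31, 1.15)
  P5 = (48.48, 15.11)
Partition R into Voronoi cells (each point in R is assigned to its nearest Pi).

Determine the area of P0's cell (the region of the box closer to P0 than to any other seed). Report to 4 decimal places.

1. box [0,51]×[0,17]: [(0, 0) (51, 0) (51, 17) (0, 17)]
2. ⊥bis P0·P1 via (31.745,7.09): [(0, 0) (32.5441, 0) (30.6281, 17) (0, 17)]  |A|=536.9635
3. ⊥bis P0·P2 via (10.79,9.22): [(2.7073, 0) (32.5441, 0) (30.6281, 17) (17.6104, 17)]  |A|=364.2638
4. ⊥bis P0·P3 via (9.93,9.895): [(2.7073, 0) (32.5441, 0) (30.6281, 17) (17.6104, 17)]  |A|=364.2638
5. ⊥bis P0·P4 via (26.82,3.195): [(2.7073, 0) (26.2514, 0) (29.277, 17) (17.6104, 17)]  |A|=299.2914
6. ⊥bis P0·P5 via (31.905,10.175): [(2.7073, 0) (26.2514, 0) (29.277, 17) (17.6104, 17)]  |A|=299.2914
7. canonical 4-gon: [(2.7073, 0) (26.2514, 0) (29.277, 17) (17.6104, 17)]
8. shoelace: 299.2914

Area of P0's cell: 299.2914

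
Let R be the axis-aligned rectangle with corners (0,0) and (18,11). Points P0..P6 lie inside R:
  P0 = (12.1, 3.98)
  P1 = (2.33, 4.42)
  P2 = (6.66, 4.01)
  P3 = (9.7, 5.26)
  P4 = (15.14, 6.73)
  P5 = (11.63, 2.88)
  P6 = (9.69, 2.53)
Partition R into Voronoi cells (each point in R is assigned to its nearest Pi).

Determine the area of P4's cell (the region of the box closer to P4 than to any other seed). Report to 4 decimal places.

Area of P4's cell: 44.5822

1. box [0,18]×[0,11]: [(0, 0) (18, 0) (18, 11) (0, 11)]
2. ⊥bis P4·P0 via (13.62,5.355): [(18, 0.5131) (18, 11) (8.5135, 11)]  |A|=49.7419
3. ⊥bis P4·P1 via (8.735,5.575): [(18, 0.5131) (18, 11) (8.5135, 11)]  |A|=49.7419
4. ⊥bis P4·P2 via (10.9,5.37): [(9.4131, 10.0055) (18, 0.5131) (18, 11) (9.0942, 11)]  |A|=49.4532
5. ⊥bis P4·P3 via (12.42,5.995): [(12.1555, 6.974) (18, 0.5131) (18, 11) (11.0675, 11)]  |A|=44.6006
6. ⊥bis P4·P5 via (13.385,4.805): [(12.1555, 6.974) (17.5642, 0.9949) (18, 0.5976) (18, 11) (11.0675, 11)]  |A|=44.5822
7. ⊥bis P4·P6 via (12.415,4.63): [(12.1555, 6.974) (17.5642, 0.9949) (18, 0.5976) (18, 11) (11.0675, 11)]  |A|=44.5822
8. canonical 5-gon: [(12.1555, 6.974) (17.5642, 0.9949) (18, 0.5976) (18, 11) (11.0675, 11)]
9. shoelace: 44.5822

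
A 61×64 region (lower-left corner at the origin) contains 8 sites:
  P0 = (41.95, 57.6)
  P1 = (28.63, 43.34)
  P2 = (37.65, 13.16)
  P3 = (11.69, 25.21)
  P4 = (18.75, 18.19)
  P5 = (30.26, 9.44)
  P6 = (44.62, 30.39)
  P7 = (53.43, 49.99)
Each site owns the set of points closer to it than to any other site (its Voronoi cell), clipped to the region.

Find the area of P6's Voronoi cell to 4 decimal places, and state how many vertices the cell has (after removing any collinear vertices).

Area of P6's cell: 554.6685 (5 vertices)

1. box [0,61]×[0,64]: [(0, 0) (61, 0) (61, 64) (0, 64)]
2. ⊥bis P6·P0 via (43.285,43.995): [(0, 39.7476) (0, 0) (61, 0) (61, 45.7333)]  |A|=2607.1682
3. ⊥bis P6·P1 via (36.625,36.865): [(42.323, 43.9006) (6.7687, 0) (61, 0) (61, 45.7333)]  |A|=1617.4731
4. ⊥bis P6·P2 via (41.135,21.775): [(42.323, 43.9006) (28.5327, 26.873) (61, 13.7391) (61, 45.7333)]  |A|=665.7594
5. ⊥bis P6·P3 via (28.155,27.8): [(42.323, 43.9006) (28.5327, 26.873) (61, 13.7391) (61, 45.7333)]  |A|=665.7594
6. ⊥bis P6·P4 via (31.685,24.29): [(42.323, 43.9006) (29.7551, 28.3824) (30.9229, 25.9061) (61, 13.7391) (61, 45.7333)]  |A|=663.3645
7. ⊥bis P6·P5 via (37.44,19.915): [(42.323, 43.9006) (29.7551, 28.3824) (30.9229, 25.9061) (61, 13.7391) (61, 45.7333)]  |A|=663.3645
8. ⊥bis P6·P7 via (49.025,40.19): [(41.9085, 43.3888) (29.7551, 28.3824) (30.9229, 25.9061) (61, 13.7391) (61, 34.8074)]  |A|=554.6685
9. canonical 5-gon: [(41.9085, 43.3888) (29.7551, 28.3824) (30.9229, 25.9061) (61, 13.7391) (61, 34.8074)]
10. shoelace: 554.6685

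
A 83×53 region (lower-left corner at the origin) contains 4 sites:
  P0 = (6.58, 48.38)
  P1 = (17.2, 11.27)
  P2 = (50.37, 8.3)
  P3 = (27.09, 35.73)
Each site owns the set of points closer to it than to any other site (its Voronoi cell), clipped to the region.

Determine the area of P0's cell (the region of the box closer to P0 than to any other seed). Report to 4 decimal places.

Area of P0's cell: 400.0232

1. box [0,83]×[0,53]: [(0, 0) (83, 0) (83, 53) (0, 53)]
2. ⊥bis P0·P1 via (11.89,29.825): [(0, 26.4224) (83, 50.175) (83, 53) (0, 53)]  |A|=1220.2097
3. ⊥bis P0·P2 via (28.475,28.34): [(0, 26.4224) (36.2023, 36.7826) (51.0457, 53) (0, 53)]  |A|=895.0005
4. ⊥bis P0·P3 via (16.835,42.055): [(0, 26.4224) (8.735, 28.9221) (23.5856, 53) (0, 53)]  |A|=400.0232
5. canonical 4-gon: [(0, 26.4224) (8.735, 28.9221) (23.5856, 53) (0, 53)]
6. shoelace: 400.0232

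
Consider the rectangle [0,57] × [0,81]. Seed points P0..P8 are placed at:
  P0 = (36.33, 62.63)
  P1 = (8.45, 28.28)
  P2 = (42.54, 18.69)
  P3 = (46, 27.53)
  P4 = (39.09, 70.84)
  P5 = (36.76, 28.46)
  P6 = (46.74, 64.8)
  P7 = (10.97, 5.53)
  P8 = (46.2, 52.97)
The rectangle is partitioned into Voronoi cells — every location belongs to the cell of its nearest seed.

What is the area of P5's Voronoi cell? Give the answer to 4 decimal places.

1. box [0,57]×[0,81]: [(0, 0) (57, 0) (57, 81) (0, 81)]
2. ⊥bis P5·P0 via (36.545,45.545): [(0, 45.0851) (0, 0) (57, 0) (57, 45.8024)]  |A|=2590.2944
3. ⊥bis P5·P1 via (22.605,28.37): [(22.4969, 45.3682) (22.7854, 0) (57, 0) (57, 45.8024)]  |A|=1566.2901
4. ⊥bis P5·P2 via (39.65,23.575): [(22.4969, 45.3682) (22.6992, 13.5468) (57, 33.8394) (57, 45.8024)]  |A|=754.1825
5. ⊥bis P5·P3 via (41.38,27.995): [(43.1548, 45.6282) (22.4969, 45.3682) (22.6992, 13.5468) (41.0165, 24.3834)]  |A|=511.694
6. ⊥bis P5·P4 via (37.925,49.65): [(43.1548, 45.6282) (22.4969, 45.3682) (22.6992, 13.5468) (41.0165, 24.3834)]  |A|=511.694
7. ⊥bis P5·P6 via (41.75,46.63): [(43.1548, 45.6282) (22.4969, 45.3682) (22.6992, 13.5468) (41.0165, 24.3834)]  |A|=511.694
8. ⊥bis P5·P7 via (23.865,16.995): [(43.1548, 45.6282) (22.4969, 45.3682) (22.6688, 18.3404) (25.4722, 15.1873) (41.0165, 24.3834)]  |A|=505.0227
9. ⊥bis P5·P8 via (41.48,40.715): [(42.6162, 40.2774) (29.18, 45.4523) (22.4969, 45.3682) (22.6688, 18.3404) (25.4722, 15.1873) (41.0165, 24.3834)]  |A|=467.6821
10. canonical 6-gon: [(42.6162, 40.2774) (29.18, 45.4523) (22.4969, 45.3682) (22.6688, 18.3404) (25.4722, 15.1873) (41.0165, 24.3834)]
11. shoelace: 467.6821

Area of P5's cell: 467.6821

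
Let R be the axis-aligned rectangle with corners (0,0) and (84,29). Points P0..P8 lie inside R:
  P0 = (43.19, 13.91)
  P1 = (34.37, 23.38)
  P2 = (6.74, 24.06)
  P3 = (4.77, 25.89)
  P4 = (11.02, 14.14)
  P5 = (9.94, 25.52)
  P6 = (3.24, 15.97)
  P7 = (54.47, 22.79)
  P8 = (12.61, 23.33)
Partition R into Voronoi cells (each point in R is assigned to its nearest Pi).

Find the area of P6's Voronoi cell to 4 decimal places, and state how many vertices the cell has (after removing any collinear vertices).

Area of P6's cell: 121.4793 (5 vertices)

1. box [0,84]×[0,29]: [(0, 0) (84, 0) (84, 29) (0, 29)]
2. ⊥bis P6·P0 via (23.215,14.94): [(0, 0) (22.4446, 0) (23.94, 29) (0, 29)]  |A|=672.577
3. ⊥bis P6·P1 via (18.805,19.675): [(0, 0) (22.4446, 0) (22.6305, 3.6039) (16.5853, 29) (0, 29)]  |A|=579.1873
4. ⊥bis P6·P2 via (4.99,20.015): [(0, 22.1738) (0, 0) (22.4446, 0) (22.6305, 3.6039) (20.3008, 13.391)]  |A|=380.4592
5. ⊥bis P6·P3 via (4.005,20.93): [(2.249, 21.2008) (0, 21.5477) (0, 0) (22.4446, 0) (22.6305, 3.6039) (20.3008, 13.391)]  |A|=379.7551
6. ⊥bis P6·P4 via (7.13,15.055): [(7.9913, 18.7166) (2.249, 21.2008) (0, 21.5477) (0, 0) (3.5888, 0)]  |A|=121.4793
7. ⊥bis P6·P5 via (6.59,20.745): [(7.9913, 18.7166) (2.249, 21.2008) (0, 21.5477) (0, 0) (3.5888, 0)]  |A|=121.4793
8. ⊥bis P6·P7 via (28.855,19.38): [(7.9913, 18.7166) (2.249, 21.2008) (0, 21.5477) (0, 0) (3.5888, 0)]  |A|=121.4793
9. ⊥bis P6·P8 via (7.925,19.65): [(7.9913, 18.7166) (2.249, 21.2008) (0, 21.5477) (0, 0) (3.5888, 0)]  |A|=121.4793
10. canonical 5-gon: [(7.9913, 18.7166) (2.249, 21.2008) (0, 21.5477) (0, 0) (3.5888, 0)]
11. shoelace: 121.4793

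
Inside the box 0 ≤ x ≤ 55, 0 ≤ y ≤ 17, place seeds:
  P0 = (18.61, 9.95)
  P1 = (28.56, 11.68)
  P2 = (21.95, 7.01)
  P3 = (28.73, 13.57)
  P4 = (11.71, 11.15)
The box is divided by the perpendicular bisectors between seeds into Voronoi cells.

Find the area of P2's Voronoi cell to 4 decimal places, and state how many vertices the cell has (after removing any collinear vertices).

1. box [0,55]×[0,17]: [(0, 0) (55, 0) (55, 17) (0, 17)]
2. ⊥bis P2·P0 via (20.28,8.48): [(12.8156, 0) (55, 0) (55, 17) (27.7796, 17)]  |A|=589.9407
3. ⊥bis P2·P1 via (25.255,9.345): [(23.3789, 12.0005) (12.8156, 0) (31.8573, 0)]  |A|=114.2551
4. ⊥bis P2·P3 via (25.34,10.29): [(23.3789, 12.0005) (12.8156, 0) (31.8573, 0)]  |A|=114.2551
5. ⊥bis P2·P4 via (16.83,9.08): [(23.3789, 12.0005) (13.4507, 0.7215) (13.159, 0) (31.8573, 0)]  |A|=114.1312
6. canonical 4-gon: [(23.3789, 12.0005) (13.4507, 0.7215) (13.159, 0) (31.8573, 0)]
7. shoelace: 114.1312

Area of P2's cell: 114.1312 (4 vertices)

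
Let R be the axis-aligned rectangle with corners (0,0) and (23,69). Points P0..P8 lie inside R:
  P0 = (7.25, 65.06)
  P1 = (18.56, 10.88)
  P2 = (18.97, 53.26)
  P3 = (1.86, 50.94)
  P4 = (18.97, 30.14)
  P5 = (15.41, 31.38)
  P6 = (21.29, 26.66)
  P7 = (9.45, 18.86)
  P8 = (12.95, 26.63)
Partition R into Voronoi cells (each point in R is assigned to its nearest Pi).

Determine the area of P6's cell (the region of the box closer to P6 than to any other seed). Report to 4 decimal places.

Area of P6's cell: 56.1425

1. box [0,23]×[0,69]: [(0, 0) (23, 0) (23, 69) (0, 69)]
2. ⊥bis P6·P0 via (14.27,45.86): [(0, 40.6425) (0, 0) (23, 0) (23, 49.0519)]  |A|=1031.486
3. ⊥bis P6·P1 via (19.925,18.77): [(0, 40.6425) (0, 22.2171) (23, 18.238) (23, 49.0519)]  |A|=566.2522
4. ⊥bis P6·P2 via (20.13,39.96): [(0, 38.2043) (0, 22.2171) (23, 18.238) (23, 40.2103)]  |A|=436.5343
5. ⊥bis P6·P3 via (11.575,38.8): [(12.1554, 39.2645) (0, 29.5371) (0, 22.2171) (23, 18.238) (23, 40.2103)]  |A|=383.8578
6. ⊥bis P6·P4 via (20.13,28.4): [(8.619, 20.726) (23, 18.238) (23, 30.3133)]  |A|=86.8277
7. ⊥bis P6·P5 via (18.35,29.02): [(15.2302, 25.1335) (11.3175, 20.2591) (23, 18.238) (23, 30.3133)]  |A|=79.3377
8. ⊥bis P6·P7 via (15.37,22.76): [(15.2302, 25.1335) (14.4482, 24.1593) (17.7507, 19.1462) (23, 18.238) (23, 30.3133)]  |A|=65.0502
9. ⊥bis P6·P8 via (17.12,26.645): [(17.1209, 26.3939) (17.1437, 20.0677) (17.7507, 19.1462) (23, 18.238) (23, 30.3133)]  |A|=56.1425
10. canonical 5-gon: [(17.1209, 26.3939) (17.1437, 20.0677) (17.7507, 19.1462) (23, 18.238) (23, 30.3133)]
11. shoelace: 56.1425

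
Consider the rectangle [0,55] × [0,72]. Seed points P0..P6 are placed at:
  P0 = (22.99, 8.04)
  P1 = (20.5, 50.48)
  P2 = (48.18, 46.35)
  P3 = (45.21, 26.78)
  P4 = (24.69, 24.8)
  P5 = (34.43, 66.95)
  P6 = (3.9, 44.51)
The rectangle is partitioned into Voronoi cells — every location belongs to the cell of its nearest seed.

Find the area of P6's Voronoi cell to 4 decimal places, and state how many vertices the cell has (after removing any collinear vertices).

1. box [0,55]×[0,72]: [(0, 0) (55, 0) (55, 72) (0, 72)]
2. ⊥bis P6·P0 via (13.445,26.275): [(0, 19.2373) (55, 48.0267) (55, 72) (0, 72)]  |A|=2110.2398
3. ⊥bis P6·P1 via (12.2,47.495): [(0, 19.2373) (18.8197, 29.0884) (3.3871, 72) (0, 72)]  |A|=569.1621
4. ⊥bis P6·P2 via (26.04,45.43): [(0, 19.2373) (18.8197, 29.0884) (3.3871, 72) (0, 72)]  |A|=569.1621
5. ⊥bis P6·P3 via (24.555,35.645): [(0, 19.2373) (18.8197, 29.0884) (3.3871, 72) (0, 72)]  |A|=569.1621
6. ⊥bis P6·P4 via (14.295,34.655): [(0, 19.5767) (16.124, 36.5842) (3.3871, 72) (0, 72)]  |A|=482.6131
7. ⊥bis P6·P5 via (19.165,55.73): [(0, 19.5767) (16.124, 36.5842) (3.3871, 72) (0, 72)]  |A|=482.6131
8. canonical 4-gon: [(0, 19.5767) (16.124, 36.5842) (3.3871, 72) (0, 72)]
9. shoelace: 482.6131

Area of P6's cell: 482.6131 (4 vertices)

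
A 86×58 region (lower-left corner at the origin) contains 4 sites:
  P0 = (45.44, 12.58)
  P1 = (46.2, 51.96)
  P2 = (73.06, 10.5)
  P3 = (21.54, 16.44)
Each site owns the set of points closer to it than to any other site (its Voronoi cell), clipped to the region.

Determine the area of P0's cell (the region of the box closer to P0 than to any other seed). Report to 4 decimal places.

1. box [0,86]×[0,58]: [(0, 0) (86, 0) (86, 58) (0, 58)]
2. ⊥bis P0·P1 via (45.82,32.27): [(0, 33.1543) (0, 0) (86, 0) (86, 31.4946)]  |A|=2779.9004
3. ⊥bis P0·P2 via (59.25,11.54): [(60.7894, 31.9811) (0, 33.1543) (0, 0) (58.3809, 0)]  |A|=1941.2577
4. ⊥bis P0·P3 via (33.49,14.51): [(60.7894, 31.9811) (36.3878, 32.452) (31.1465, 0) (58.3809, 0)]  |A|=832.6684
5. canonical 4-gon: [(60.7894, 31.9811) (36.3878, 32.452) (31.1465, 0) (58.3809, 0)]
6. shoelace: 832.6684

Area of P0's cell: 832.6684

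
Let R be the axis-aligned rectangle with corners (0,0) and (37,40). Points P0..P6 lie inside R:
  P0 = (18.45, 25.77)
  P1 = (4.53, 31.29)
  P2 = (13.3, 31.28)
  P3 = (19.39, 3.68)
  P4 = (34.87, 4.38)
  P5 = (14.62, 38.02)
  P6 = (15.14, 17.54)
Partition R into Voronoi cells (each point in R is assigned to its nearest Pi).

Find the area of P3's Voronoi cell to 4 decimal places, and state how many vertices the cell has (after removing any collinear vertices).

Area of P3's cell: 255.3785 (4 vertices)

1. box [0,37]×[0,40]: [(0, 0) (37, 0) (37, 40) (0, 40)]
2. ⊥bis P3·P0 via (18.92,14.725): [(0, 13.9199) (0, 0) (37, 0) (37, 15.4944)]  |A|=544.1637
3. ⊥bis P3·P1 via (11.96,17.485): [(5.7941, 14.1665) (0, 11.048) (0, 0) (37, 0) (37, 15.4944)]  |A|=535.8437
4. ⊥bis P3·P2 via (16.345,17.48): [(5.7941, 14.1665) (0, 11.048) (0, 0) (37, 0) (37, 15.4944)]  |A|=535.8437
5. ⊥bis P3·P4 via (27.13,4.03): [(26.6315, 15.0532) (5.7941, 14.1665) (0, 11.048) (0, 0) (27.3122, 0)]  |A|=382.6016
6. ⊥bis P3·P5 via (17.005,20.85): [(26.6315, 15.0532) (5.7941, 14.1665) (0, 11.048) (0, 0) (27.3122, 0)]  |A|=382.6016
7. ⊥bis P3·P6 via (17.265,10.61): [(26.7016, 13.5036) (0, 5.3159) (0, 0) (27.3122, 0)]  |A|=255.3785
8. canonical 4-gon: [(26.7016, 13.5036) (0, 5.3159) (0, 0) (27.3122, 0)]
9. shoelace: 255.3785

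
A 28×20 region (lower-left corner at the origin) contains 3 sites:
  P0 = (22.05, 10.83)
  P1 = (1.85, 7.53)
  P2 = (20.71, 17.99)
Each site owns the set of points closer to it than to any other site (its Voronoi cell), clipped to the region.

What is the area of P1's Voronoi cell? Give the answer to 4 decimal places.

1. box [0,28]×[0,20]: [(0, 0) (28, 0) (28, 20) (0, 20)]
2. ⊥bis P1·P0 via (11.95,9.18): [(0, 0) (13.4497, 0) (10.1824, 20) (0, 20)]  |A|=236.3208
3. ⊥bis P1·P2 via (11.28,12.76): [(0, 0) (13.4497, 0) (11.4007, 12.5424) (7.2646, 20) (0, 20)]  |A|=225.4409
4. canonical 5-gon: [(0, 0) (13.4497, 0) (11.4007, 12.5424) (7.2646, 20) (0, 20)]
5. shoelace: 225.4409

Area of P1's cell: 225.4409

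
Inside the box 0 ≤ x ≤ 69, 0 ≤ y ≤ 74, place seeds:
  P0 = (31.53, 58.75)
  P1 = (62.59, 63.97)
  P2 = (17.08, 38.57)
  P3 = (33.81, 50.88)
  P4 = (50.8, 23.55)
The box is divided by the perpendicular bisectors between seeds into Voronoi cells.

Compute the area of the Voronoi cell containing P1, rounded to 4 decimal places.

Area of P1's cell: 638.3554

1. box [0,69]×[0,74]: [(0, 0) (69, 0) (69, 74) (0, 74)]
2. ⊥bis P1·P0 via (47.06,61.36): [(57.3723, 0) (69, 0) (69, 74) (44.9357, 74)]  |A|=1320.605
3. ⊥bis P1·P2 via (39.835,51.27): [(52.5994, 28.3997) (68.4498, 0) (69, 0) (69, 74) (44.9357, 74)]  |A|=1163.3065
4. ⊥bis P1·P3 via (48.2,57.425): [(47.4408, 59.0942) (69, 11.6936) (69, 74) (44.9357, 74)]  |A|=850.987
5. ⊥bis P1·P4 via (56.695,43.76): [(47.4408, 59.0942) (54.0665, 44.5267) (69, 40.1708) (69, 74) (44.9357, 74)]  |A|=638.3554
6. canonical 5-gon: [(47.4408, 59.0942) (54.0665, 44.5267) (69, 40.1708) (69, 74) (44.9357, 74)]
7. shoelace: 638.3554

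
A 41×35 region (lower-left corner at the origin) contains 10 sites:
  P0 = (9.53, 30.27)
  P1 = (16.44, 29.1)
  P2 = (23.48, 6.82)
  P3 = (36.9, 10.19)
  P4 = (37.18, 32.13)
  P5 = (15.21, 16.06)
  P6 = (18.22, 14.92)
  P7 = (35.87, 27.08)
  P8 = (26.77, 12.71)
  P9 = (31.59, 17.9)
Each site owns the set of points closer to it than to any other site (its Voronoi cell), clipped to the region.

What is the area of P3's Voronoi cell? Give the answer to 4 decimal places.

Area of P3's cell: 147.4587

1. box [0,41]×[0,35]: [(0, 0) (41, 0) (41, 35) (0, 35)]
2. ⊥bis P3·P0 via (23.215,20.23): [(8.3733, 0) (41, 0) (41, 35) (34.051, 35)]  |A|=692.5753
3. ⊥bis P3·P1 via (26.67,19.645): [(8.5133, 0) (41, 0) (41, 35) (40.8617, 35)]  |A|=570.9375
4. ⊥bis P3·P2 via (30.19,8.505): [(27.2382, 20.2597) (32.3258, 0) (41, 0) (41, 35) (40.8617, 35)]  |A|=329.7199
5. ⊥bis P3·P4 via (37.04,21.16): [(28.1748, 21.2731) (27.2382, 20.2597) (32.3258, 0) (41, 0) (41, 21.1095)]  |A|=239.6965
6. ⊥bis P3·P5 via (26.055,13.125): [(28.2599, 21.2721) (27.598, 18.8267) (32.3258, 0) (41, 0) (41, 21.1095)]  |A|=238.7387
7. ⊥bis P3·P6 via (27.56,12.555): [(29.7624, 21.2529) (28.3698, 15.7533) (32.3258, 0) (41, 0) (41, 21.1095)]  |A|=232.6329
8. ⊥bis P3·P7 via (36.385,18.635): [(28.9853, 18.1837) (28.3698, 15.7533) (32.3258, 0) (41, 0) (41, 18.9164)]  |A|=202.158
9. ⊥bis P3·P8 via (31.835,11.45): [(33.5798, 18.4639) (30.6483, 6.6798) (32.3258, 0) (41, 0) (41, 18.9164)]  |A|=169.9363
10. ⊥bis P3·P9 via (34.245,14.045): [(32.1157, 12.5785) (30.6483, 6.6798) (32.3258, 0) (41, 0) (41, 18.6973)]  |A|=147.4587
11. canonical 5-gon: [(32.1157, 12.5785) (30.6483, 6.6798) (32.3258, 0) (41, 0) (41, 18.6973)]
12. shoelace: 147.4587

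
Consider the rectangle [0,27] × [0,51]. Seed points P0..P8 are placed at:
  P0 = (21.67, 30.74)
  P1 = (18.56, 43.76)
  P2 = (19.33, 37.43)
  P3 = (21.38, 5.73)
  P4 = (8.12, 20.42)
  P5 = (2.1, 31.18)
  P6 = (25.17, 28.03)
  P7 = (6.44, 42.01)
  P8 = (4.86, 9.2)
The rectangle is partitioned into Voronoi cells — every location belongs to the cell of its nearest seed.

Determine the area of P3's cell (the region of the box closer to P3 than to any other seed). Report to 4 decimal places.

Area of P3's cell: 222.6553

1. box [0,27]×[0,51]: [(0, 0) (27, 0) (27, 51) (0, 51)]
2. ⊥bis P3·P0 via (21.525,18.235): [(0, 18.4846) (0, 0) (27, 0) (27, 18.1715)]  |A|=494.8574
3. ⊥bis P3·P1 via (19.97,24.745): [(0, 18.4846) (0, 0) (27, 0) (27, 18.1715)]  |A|=494.8574
4. ⊥bis P3·P2 via (20.355,21.58): [(0, 18.4846) (0, 0) (27, 0) (27, 18.1715)]  |A|=494.8574
5. ⊥bis P3·P4 via (14.75,13.075): [(20.4799, 18.2471) (0.265, 0) (27, 0) (27, 18.1715)]  |A|=303.1589
6. ⊥bis P3·P5 via (11.74,18.455): [(20.4799, 18.2471) (0.265, 0) (27, 0) (27, 18.1715)]  |A|=303.1589
7. ⊥bis P3·P6 via (23.275,16.88): [(19.6482, 17.4964) (0.265, 0) (27, 0) (27, 16.2469)]  |A|=293.6054
8. ⊥bis P3·P7 via (13.91,23.87): [(19.6482, 17.4964) (0.265, 0) (27, 0) (27, 16.2469)]  |A|=293.6054
9. ⊥bis P3·P8 via (13.12,7.465): [(19.6482, 17.4964) (14.1927, 12.572) (11.552, 0) (27, 0) (27, 16.2469)]  |A|=222.6553
10. canonical 5-gon: [(19.6482, 17.4964) (14.1927, 12.572) (11.552, 0) (27, 0) (27, 16.2469)]
11. shoelace: 222.6553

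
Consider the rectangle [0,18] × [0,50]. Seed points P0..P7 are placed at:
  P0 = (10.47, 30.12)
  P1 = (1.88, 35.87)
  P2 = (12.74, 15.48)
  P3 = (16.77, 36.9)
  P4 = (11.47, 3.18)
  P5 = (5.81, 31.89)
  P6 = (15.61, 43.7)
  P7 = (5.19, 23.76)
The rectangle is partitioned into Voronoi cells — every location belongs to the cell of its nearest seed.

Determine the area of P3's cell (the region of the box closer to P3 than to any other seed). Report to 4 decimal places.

Area of P3's cell: 54.9804

1. box [0,18]×[0,50]: [(0, 0) (18, 0) (18, 50) (0, 50)]
2. ⊥bis P3·P0 via (13.62,33.51): [(0, 46.1658) (18, 29.4401) (18, 50) (0, 50)]  |A|=219.5474
3. ⊥bis P3·P1 via (9.325,36.385): [(9.2425, 37.5776) (18, 29.4401) (18, 50) (8.3832, 50)]  |A|=149.7586
4. ⊥bis P3·P2 via (14.755,26.19): [(9.2425, 37.5776) (18, 29.4401) (18, 50) (8.3832, 50)]  |A|=149.7586
5. ⊥bis P3·P4 via (14.12,20.04): [(9.2425, 37.5776) (18, 29.4401) (18, 50) (8.3832, 50)]  |A|=149.7586
6. ⊥bis P3·P5 via (11.29,34.395): [(9.1368, 39.1053) (10.2728, 36.6202) (18, 29.4401) (18, 50) (8.3832, 50)]  |A|=149.0222
7. ⊥bis P3·P6 via (16.19,40.3): [(9.1404, 39.0974) (10.2728, 36.6202) (18, 29.4401) (18, 40.6088)]  |A|=54.9804
8. ⊥bis P3·P7 via (10.98,30.33): [(9.1404, 39.0974) (10.2728, 36.6202) (18, 29.4401) (18, 40.6088)]  |A|=54.9804
9. canonical 4-gon: [(9.1404, 39.0974) (10.2728, 36.6202) (18, 29.4401) (18, 40.6088)]
10. shoelace: 54.9804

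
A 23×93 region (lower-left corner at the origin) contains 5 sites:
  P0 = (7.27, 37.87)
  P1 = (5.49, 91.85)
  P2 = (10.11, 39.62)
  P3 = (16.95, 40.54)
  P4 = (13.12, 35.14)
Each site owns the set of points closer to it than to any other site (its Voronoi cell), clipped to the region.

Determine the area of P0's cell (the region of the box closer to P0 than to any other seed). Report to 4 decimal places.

1. box [0,23]×[0,93]: [(0, 0) (23, 0) (23, 93) (0, 93)]
2. ⊥bis P0·P1 via (6.38,64.86): [(0, 64.6496) (0, 0) (23, 0) (23, 65.408)]  |A|=1495.6632
3. ⊥bis P0·P2 via (8.69,38.745): [(0, 52.8476) (0, 0) (23, 0) (23, 15.5219)]  |A|=786.2497
4. ⊥bis P0·P3 via (12.11,39.205): [(15.1112, 28.3244) (0, 52.8476) (0, 0) (22.9238, 0)]  |A|=723.9454
5. ⊥bis P0·P4 via (10.195,36.505): [(10.1413, 36.3898) (0, 52.8476) (0, 14.6586)]  |A|=193.6424
6. canonical 3-gon: [(10.1413, 36.3898) (0, 52.8476) (0, 14.6586)]
7. shoelace: 193.6424

Area of P0's cell: 193.6424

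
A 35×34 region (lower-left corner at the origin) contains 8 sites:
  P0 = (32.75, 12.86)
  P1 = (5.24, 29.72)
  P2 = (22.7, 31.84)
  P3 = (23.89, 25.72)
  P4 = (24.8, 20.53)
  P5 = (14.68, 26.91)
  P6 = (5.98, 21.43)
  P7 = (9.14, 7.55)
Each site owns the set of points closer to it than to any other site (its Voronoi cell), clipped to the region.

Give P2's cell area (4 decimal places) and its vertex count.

Area of P2's cell: 79.8445 (4 vertices)

1. box [0,35]×[0,34]: [(0, 0) (35, 0) (35, 34) (0, 34)]
2. ⊥bis P2·P0 via (27.725,22.35): [(0, 7.6695) (35, 26.2021) (35, 34) (0, 34)]  |A|=597.2465
3. ⊥bis P2·P1 via (13.97,30.78): [(15.7627, 16.0159) (35, 26.2021) (35, 34) (13.579, 34)]  |A|=267.6236
4. ⊥bis P2·P3 via (23.295,28.78): [(14.4223, 27.0548) (35, 31.056) (35, 34) (13.579, 34)]  |A|=104.6776
5. ⊥bis P2·P4 via (23.75,26.185): [(14.4223, 27.0548) (35, 31.056) (35, 34) (13.579, 34)]  |A|=104.6776
6. ⊥bis P2·P5 via (18.69,29.375): [(19.5084, 28.0437) (35, 31.056) (35, 34) (15.847, 34)]  |A|=79.8445
7. ⊥bis P2·P6 via (14.34,26.635): [(19.5084, 28.0437) (35, 31.056) (35, 34) (15.847, 34)]  |A|=79.8445
8. ⊥bis P2·P7 via (15.92,19.695): [(19.5084, 28.0437) (35, 31.056) (35, 34) (15.847, 34)]  |A|=79.8445
9. canonical 4-gon: [(19.5084, 28.0437) (35, 31.056) (35, 34) (15.847, 34)]
10. shoelace: 79.8445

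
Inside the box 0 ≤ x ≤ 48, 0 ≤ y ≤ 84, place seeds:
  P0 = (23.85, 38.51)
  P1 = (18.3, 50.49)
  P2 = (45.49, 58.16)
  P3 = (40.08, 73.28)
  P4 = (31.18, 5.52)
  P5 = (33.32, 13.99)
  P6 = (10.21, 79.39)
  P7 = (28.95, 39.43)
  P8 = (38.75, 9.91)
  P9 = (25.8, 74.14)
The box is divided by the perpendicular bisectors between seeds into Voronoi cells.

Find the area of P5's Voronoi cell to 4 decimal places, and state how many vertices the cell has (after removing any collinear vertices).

1. box [0,48]×[0,84]: [(0, 0) (48, 0) (48, 84) (0, 84)]
2. ⊥bis P5·P0 via (28.585,26.25): [(0, 15.21) (0, 0) (48, 0) (48, 33.7484)]  |A|=1175.0017
3. ⊥bis P5·P1 via (25.81,32.24): [(0, 15.21) (0, 0) (48, 0) (48, 33.7484)]  |A|=1175.0017
4. ⊥bis P5·P2 via (39.405,36.075): [(47.9373, 33.7241) (0, 15.21) (0, 0) (48, 0) (48, 33.7069)]  |A|=1175.0004
5. ⊥bis P5·P3 via (36.7,43.635): [(47.9373, 33.7241) (0, 15.21) (0, 0) (48, 0) (48, 33.7069)]  |A|=1175.0004
6. ⊥bis P5·P4 via (32.25,9.755): [(47.9373, 33.7241) (4.2155, 16.8381) (48, 5.7757) (48, 33.7069)]  |A|=612.3849
7. ⊥bis P5·P6 via (21.765,46.69): [(47.9373, 33.7241) (4.2155, 16.8381) (48, 5.7757) (48, 33.7069)]  |A|=612.3849
8. ⊥bis P5·P7 via (31.135,26.71): [(28.6875, 26.2896) (4.2155, 16.8381) (48, 5.7757) (48, 29.607)]  |A|=572.3961
9. ⊥bis P5·P8 via (36.035,11.95): [(28.6875, 26.2896) (4.2155, 16.8381) (34.045, 9.3015) (48, 27.874) (48, 29.607)]  |A|=418.2045
10. ⊥bis P5·P9 via (29.56,44.065): [(28.6875, 26.2896) (4.2155, 16.8381) (34.045, 9.3015) (48, 27.874) (48, 29.607)]  |A|=418.2045
11. canonical 5-gon: [(28.6875, 26.2896) (4.2155, 16.8381) (34.045, 9.3015) (48, 27.874) (48, 29.607)]
12. shoelace: 418.2045

Area of P5's cell: 418.2045 (5 vertices)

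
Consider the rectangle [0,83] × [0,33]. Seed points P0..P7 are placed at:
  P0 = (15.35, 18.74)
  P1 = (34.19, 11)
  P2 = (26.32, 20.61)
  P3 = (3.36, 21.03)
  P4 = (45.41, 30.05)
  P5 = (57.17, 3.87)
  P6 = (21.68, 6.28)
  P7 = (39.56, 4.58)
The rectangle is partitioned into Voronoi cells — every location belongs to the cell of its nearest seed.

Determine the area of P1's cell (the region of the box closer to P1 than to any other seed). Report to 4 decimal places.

1. box [0,83]×[0,33]: [(0, 0) (83, 0) (83, 33) (0, 33)]
2. ⊥bis P1·P0 via (24.77,14.87): [(18.661, 0) (83, 0) (83, 33) (32.2183, 33)]  |A|=1899.4916
3. ⊥bis P1·P2 via (30.255,15.805): [(22.5678, 9.5097) (18.661, 0) (83, 0) (83, 33) (51.2517, 33)]  |A|=1675.9415
4. ⊥bis P1·P3 via (18.775,16.015): [(22.5678, 9.5097) (18.661, 0) (83, 0) (83, 33) (51.2517, 33)]  |A|=1675.9415
5. ⊥bis P1·P4 via (39.8,20.525): [(37.6005, 21.8205) (22.5678, 9.5097) (18.661, 0) (74.6486, 0)]  |A|=658.2678
6. ⊥bis P1·P5 via (45.68,7.435): [(48.2054, 15.5744) (37.6005, 21.8205) (22.5678, 9.5097) (18.661, 0) (43.3731, 0)]  |A|=414.7194
7. ⊥bis P1·P6 via (27.935,8.64): [(48.2054, 15.5744) (37.6005, 21.8205) (26.4174, 12.6623) (31.1949, 0) (43.3731, 0)]  |A|=323.2201
8. ⊥bis P1·P7 via (36.875,7.79): [(47.0178, 16.2739) (37.6005, 21.8205) (26.4174, 12.6623) (30.3233, 2.3099)]  |A|=187.8215
9. canonical 4-gon: [(47.0178, 16.2739) (37.6005, 21.8205) (26.4174, 12.6623) (30.3233, 2.3099)]
10. shoelace: 187.8215

Area of P1's cell: 187.8215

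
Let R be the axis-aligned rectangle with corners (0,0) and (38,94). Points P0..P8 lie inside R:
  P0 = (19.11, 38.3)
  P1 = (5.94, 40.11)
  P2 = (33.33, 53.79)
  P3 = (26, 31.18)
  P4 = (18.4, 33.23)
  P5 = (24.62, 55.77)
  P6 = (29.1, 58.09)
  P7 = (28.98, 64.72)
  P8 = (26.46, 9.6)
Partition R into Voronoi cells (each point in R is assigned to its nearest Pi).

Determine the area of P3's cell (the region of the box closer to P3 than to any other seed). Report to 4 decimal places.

1. box [0,38]×[0,94]: [(0, 0) (38, 0) (38, 94) (0, 94)]
2. ⊥bis P3·P0 via (22.555,34.74): [(0, 12.9136) (0, 0) (38, 0) (38, 49.6861)]  |A|=1189.3939
3. ⊥bis P3·P1 via (15.97,35.645): [(10.2787, 22.8602) (0.1021, 0) (38, 0) (38, 49.6861)]  |A|=1121.8593
4. ⊥bis P3·P2 via (29.665,42.485): [(30.3343, 42.268) (10.2787, 22.8602) (0.1021, 0) (38, 0) (38, 39.7829)]  |A|=1083.9018
5. ⊥bis P3·P4 via (22.2,32.205): [(30.3343, 42.268) (22.9999, 35.1705) (13.5131, 0) (38, 0) (38, 39.7829)]  |A|=765.2985
6. ⊥bis P3·P5 via (25.31,43.475): [(30.3343, 42.268) (22.9999, 35.1705) (13.5131, 0) (38, 0) (38, 39.7829)]  |A|=765.2985
7. ⊥bis P3·P6 via (27.55,44.635): [(30.3343, 42.268) (22.9999, 35.1705) (13.5131, 0) (38, 0) (38, 39.7829)]  |A|=765.2985
8. ⊥bis P3·P7 via (27.49,47.95): [(30.3343, 42.268) (22.9999, 35.1705) (13.5131, 0) (38, 0) (38, 39.7829)]  |A|=765.2985
9. ⊥bis P3·P8 via (26.23,20.39): [(30.3343, 42.268) (22.9999, 35.1705) (18.9713, 20.2353) (38, 20.6409) (38, 39.7829)]  |A|=321.1648
10. canonical 5-gon: [(30.3343, 42.268) (22.9999, 35.1705) (18.9713, 20.2353) (38, 20.6409) (38, 39.7829)]
11. shoelace: 321.1648

Area of P3's cell: 321.1648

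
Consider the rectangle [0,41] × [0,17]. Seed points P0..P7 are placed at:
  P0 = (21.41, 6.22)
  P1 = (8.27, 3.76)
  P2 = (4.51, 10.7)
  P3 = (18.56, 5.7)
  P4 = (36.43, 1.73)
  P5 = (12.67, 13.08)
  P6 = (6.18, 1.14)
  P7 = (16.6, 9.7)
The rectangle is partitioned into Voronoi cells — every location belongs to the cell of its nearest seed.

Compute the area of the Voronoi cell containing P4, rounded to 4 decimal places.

Area of P4's cell: 182.3644

1. box [0,41]×[0,17]: [(0, 0) (41, 0) (41, 17) (0, 17)]
2. ⊥bis P4·P0 via (28.92,3.975): [(27.7317, 0) (41, 0) (41, 17) (32.8136, 17)]  |A|=182.3644
3. ⊥bis P4·P1 via (22.35,2.745): [(27.7317, 0) (41, 0) (41, 17) (32.8136, 17)]  |A|=182.3644
4. ⊥bis P4·P2 via (20.47,6.215): [(27.7317, 0) (41, 0) (41, 17) (32.8136, 17)]  |A|=182.3644
5. ⊥bis P4·P3 via (27.495,3.715): [(27.7317, 0) (41, 0) (41, 17) (32.8136, 17)]  |A|=182.3644
6. ⊥bis P4·P5 via (24.55,7.405): [(27.7317, 0) (41, 0) (41, 17) (32.8136, 17)]  |A|=182.3644
7. ⊥bis P4·P6 via (21.305,1.435): [(27.7317, 0) (41, 0) (41, 17) (32.8136, 17)]  |A|=182.3644
8. ⊥bis P4·P7 via (26.515,5.715): [(27.7317, 0) (41, 0) (41, 17) (32.8136, 17)]  |A|=182.3644
9. canonical 4-gon: [(27.7317, 0) (41, 0) (41, 17) (32.8136, 17)]
10. shoelace: 182.3644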